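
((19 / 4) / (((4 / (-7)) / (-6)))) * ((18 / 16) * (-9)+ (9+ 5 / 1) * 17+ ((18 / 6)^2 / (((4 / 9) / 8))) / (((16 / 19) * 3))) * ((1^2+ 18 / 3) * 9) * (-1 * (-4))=3670002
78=78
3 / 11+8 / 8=14 / 11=1.27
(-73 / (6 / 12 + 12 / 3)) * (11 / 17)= -10.50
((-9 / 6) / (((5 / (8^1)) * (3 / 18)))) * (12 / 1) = -864 / 5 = -172.80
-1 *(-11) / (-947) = -11 / 947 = -0.01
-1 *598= -598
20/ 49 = 0.41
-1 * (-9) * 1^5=9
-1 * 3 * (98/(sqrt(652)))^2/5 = -7203/815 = -8.84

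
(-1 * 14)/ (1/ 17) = -238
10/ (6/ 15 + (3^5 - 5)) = 25/ 596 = 0.04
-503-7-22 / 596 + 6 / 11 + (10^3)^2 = 3276329887 / 3278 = 999490.51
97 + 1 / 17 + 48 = 2466 / 17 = 145.06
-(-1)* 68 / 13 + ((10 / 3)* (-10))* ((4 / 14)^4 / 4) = 484604 / 93639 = 5.18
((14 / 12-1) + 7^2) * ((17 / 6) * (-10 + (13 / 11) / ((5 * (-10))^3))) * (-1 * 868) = 1209173.37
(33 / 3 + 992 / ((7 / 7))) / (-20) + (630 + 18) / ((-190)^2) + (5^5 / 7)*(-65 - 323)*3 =-131326418369 / 252700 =-519692.99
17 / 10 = 1.70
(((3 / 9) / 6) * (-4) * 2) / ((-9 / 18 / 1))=8 / 9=0.89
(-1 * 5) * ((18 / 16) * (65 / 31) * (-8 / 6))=975 / 62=15.73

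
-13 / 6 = -2.17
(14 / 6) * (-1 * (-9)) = 21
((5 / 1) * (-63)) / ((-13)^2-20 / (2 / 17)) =315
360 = 360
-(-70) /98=5 /7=0.71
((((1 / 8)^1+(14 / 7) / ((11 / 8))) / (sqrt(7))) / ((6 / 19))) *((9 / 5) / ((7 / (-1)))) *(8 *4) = -15846 *sqrt(7) / 2695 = -15.56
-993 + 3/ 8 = -7941/ 8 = -992.62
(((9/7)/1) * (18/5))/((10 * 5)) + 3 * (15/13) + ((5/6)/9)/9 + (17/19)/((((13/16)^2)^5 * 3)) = 6619796113985444821/1113862149516957750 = 5.94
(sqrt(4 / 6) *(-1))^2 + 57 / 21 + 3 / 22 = 1625 / 462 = 3.52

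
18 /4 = 9 /2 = 4.50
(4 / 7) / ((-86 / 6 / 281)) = -3372 / 301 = -11.20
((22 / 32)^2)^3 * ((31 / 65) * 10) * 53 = 2910674723 / 109051904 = 26.69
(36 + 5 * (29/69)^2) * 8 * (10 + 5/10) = 4916828/1587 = 3098.19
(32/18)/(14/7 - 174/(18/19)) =-0.01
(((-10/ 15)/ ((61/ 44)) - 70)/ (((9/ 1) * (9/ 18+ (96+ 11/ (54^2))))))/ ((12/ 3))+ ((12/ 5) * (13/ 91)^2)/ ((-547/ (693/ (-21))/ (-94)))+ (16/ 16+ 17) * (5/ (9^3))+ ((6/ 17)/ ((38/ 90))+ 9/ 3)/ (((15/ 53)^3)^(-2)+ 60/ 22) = -507323114394453596992966309/ 2938926815875873492208149905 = -0.17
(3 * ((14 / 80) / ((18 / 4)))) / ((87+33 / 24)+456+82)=14 / 75165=0.00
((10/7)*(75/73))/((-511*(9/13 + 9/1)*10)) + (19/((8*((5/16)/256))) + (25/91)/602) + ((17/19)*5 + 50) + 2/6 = 582525538783243/291203444805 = 2000.41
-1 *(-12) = 12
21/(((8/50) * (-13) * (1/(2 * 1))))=-525/26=-20.19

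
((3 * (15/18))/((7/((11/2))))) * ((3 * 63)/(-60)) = -99/16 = -6.19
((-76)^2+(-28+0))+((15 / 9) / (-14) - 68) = 5679.88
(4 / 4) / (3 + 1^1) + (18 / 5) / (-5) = -47 / 100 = -0.47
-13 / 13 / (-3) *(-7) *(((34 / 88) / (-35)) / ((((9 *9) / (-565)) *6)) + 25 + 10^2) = -18712921 / 64152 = -291.70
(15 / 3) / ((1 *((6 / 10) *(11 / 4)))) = 100 / 33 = 3.03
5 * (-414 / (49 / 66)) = -136620 / 49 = -2788.16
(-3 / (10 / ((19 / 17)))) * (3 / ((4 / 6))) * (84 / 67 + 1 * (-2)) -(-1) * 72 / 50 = 146133 / 56950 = 2.57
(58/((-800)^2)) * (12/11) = 87/880000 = 0.00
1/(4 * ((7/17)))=17/28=0.61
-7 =-7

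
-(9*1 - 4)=-5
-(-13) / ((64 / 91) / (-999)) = -1181817 / 64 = -18465.89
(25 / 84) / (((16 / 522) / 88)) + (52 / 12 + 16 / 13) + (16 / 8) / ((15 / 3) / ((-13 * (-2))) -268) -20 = 2129059903 / 2534532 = 840.02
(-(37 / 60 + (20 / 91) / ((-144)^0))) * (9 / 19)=-0.40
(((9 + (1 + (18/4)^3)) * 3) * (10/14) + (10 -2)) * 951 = 11966433/56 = 213686.30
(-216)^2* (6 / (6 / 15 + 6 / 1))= 43740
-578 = -578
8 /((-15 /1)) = -8 /15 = -0.53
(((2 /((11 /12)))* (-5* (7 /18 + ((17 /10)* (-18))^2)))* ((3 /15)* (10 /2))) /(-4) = 421537 /165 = 2554.77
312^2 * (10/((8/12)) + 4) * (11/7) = 20344896/7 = 2906413.71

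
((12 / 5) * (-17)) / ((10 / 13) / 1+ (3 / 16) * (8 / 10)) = -10608 / 239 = -44.38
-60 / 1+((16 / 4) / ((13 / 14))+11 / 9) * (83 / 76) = -479819 / 8892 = -53.96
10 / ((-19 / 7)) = -70 / 19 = -3.68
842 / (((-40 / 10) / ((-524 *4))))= 441208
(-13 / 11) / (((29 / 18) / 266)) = -62244 / 319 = -195.12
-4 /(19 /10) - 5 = -135 /19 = -7.11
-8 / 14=-4 / 7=-0.57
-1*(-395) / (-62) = -395 / 62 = -6.37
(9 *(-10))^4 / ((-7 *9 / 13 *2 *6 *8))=-1974375 / 14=-141026.79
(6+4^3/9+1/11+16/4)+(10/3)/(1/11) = 5333/99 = 53.87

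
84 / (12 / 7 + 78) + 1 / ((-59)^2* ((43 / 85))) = 14676839 / 13920519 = 1.05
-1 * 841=-841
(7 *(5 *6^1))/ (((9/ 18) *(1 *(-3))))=-140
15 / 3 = 5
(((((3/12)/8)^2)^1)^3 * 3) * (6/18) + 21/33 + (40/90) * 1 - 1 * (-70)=71.08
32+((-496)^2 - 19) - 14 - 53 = 245962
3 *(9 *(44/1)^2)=52272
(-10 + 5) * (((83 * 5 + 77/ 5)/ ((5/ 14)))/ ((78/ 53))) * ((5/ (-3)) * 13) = 798392/ 9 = 88710.22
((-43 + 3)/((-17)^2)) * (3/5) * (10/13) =-240/3757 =-0.06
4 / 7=0.57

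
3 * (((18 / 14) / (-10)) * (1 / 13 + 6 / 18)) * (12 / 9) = -96 / 455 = -0.21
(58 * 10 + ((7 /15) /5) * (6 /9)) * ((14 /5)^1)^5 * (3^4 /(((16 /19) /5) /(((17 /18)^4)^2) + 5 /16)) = 1339691317157638713332736 /95853042061421875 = 13976513.30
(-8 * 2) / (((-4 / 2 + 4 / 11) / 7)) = 616 / 9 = 68.44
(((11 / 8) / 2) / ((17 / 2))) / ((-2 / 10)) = -55 / 136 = -0.40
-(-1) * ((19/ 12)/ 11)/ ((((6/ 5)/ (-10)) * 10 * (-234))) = 95/ 185328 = 0.00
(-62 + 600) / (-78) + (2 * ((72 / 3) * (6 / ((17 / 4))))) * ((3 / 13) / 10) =-17681 / 3315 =-5.33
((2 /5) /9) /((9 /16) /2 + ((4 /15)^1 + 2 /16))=64 /969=0.07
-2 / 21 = -0.10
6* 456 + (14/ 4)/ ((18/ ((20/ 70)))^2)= 2736.00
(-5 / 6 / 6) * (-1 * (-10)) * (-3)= 25 / 6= 4.17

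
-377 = -377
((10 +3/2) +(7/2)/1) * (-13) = -195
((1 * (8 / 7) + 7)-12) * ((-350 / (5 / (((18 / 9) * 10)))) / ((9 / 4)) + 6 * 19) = 1960.29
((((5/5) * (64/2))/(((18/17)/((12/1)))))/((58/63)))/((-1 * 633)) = -0.62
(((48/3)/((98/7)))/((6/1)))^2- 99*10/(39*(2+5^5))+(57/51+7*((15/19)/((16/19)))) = 37587022091/4876168752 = 7.71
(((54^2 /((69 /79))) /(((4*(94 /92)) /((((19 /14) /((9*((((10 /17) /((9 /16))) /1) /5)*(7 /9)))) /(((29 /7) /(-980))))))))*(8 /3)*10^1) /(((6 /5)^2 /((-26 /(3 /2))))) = 78369086250 /1363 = 57497495.41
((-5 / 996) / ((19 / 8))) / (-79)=10 / 373749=0.00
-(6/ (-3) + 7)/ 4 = -5/ 4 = -1.25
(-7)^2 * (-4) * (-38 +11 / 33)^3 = 282807812 / 27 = 10474363.41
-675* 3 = -2025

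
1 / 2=0.50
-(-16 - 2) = 18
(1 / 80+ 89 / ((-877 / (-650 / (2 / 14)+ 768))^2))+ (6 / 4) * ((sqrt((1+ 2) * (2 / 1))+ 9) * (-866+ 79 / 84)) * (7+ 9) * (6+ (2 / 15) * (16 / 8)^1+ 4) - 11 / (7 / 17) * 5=-825604047706577 / 430712240 - 639452 * sqrt(6) / 3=-2438944.79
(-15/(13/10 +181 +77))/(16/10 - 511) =250/2201457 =0.00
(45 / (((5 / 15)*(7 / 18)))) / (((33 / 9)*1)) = 7290 / 77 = 94.68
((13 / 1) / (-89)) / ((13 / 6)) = -6 / 89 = -0.07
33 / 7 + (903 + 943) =12955 / 7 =1850.71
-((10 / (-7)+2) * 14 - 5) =-3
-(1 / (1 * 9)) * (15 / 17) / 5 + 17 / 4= 863 / 204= 4.23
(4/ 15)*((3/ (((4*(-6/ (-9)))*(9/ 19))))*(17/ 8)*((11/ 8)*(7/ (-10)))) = -1.30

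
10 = 10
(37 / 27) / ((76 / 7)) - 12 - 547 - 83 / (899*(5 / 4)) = -5155587719 / 9223740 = -558.95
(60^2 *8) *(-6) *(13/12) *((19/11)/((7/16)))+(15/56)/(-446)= -203050598565/274736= -739075.33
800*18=14400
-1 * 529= -529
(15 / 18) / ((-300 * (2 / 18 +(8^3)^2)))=-1 / 94371880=-0.00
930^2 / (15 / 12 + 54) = 3459600 / 221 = 15654.30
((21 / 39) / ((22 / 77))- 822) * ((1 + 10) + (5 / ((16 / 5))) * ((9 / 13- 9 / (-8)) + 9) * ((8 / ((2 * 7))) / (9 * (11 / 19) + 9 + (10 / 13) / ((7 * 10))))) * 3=-587856111207 / 20458048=-28734.71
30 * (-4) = -120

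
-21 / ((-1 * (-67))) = -21 / 67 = -0.31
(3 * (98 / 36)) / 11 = 49 / 66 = 0.74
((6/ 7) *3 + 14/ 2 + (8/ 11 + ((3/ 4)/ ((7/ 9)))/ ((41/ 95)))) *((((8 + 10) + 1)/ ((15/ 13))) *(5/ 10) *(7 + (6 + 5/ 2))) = 1211850419/ 757680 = 1599.42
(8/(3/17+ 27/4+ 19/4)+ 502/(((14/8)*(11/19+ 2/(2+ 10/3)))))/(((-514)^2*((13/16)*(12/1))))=9342064/79844324385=0.00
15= 15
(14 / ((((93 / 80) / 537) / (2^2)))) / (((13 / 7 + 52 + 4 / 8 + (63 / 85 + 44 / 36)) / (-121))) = -55576.08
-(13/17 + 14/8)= -171/68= -2.51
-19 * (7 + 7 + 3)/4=-323/4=-80.75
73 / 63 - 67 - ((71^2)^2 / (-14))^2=-5811781781327993 / 1764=-3294660873768.70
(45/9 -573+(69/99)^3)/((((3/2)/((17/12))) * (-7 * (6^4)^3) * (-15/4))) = -346800833/36962270167173120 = -0.00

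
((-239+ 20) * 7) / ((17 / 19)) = -29127 / 17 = -1713.35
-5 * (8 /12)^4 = -80 /81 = -0.99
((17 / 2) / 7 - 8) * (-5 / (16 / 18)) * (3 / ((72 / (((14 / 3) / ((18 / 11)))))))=5225 / 1152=4.54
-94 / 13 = -7.23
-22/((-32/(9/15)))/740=33/59200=0.00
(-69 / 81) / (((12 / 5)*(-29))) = 115 / 9396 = 0.01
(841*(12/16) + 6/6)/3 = 2527/12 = 210.58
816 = 816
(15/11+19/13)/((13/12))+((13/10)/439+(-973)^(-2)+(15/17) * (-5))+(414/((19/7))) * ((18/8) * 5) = 1714.12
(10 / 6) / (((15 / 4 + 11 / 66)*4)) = 5 / 47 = 0.11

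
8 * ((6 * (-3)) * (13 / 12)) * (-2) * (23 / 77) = 7176 / 77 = 93.19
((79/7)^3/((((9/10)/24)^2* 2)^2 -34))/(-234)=2524359680000/13972005709389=0.18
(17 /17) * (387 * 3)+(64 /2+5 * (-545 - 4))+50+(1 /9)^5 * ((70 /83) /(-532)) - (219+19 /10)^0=-279919540643 /186240546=-1503.00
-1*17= -17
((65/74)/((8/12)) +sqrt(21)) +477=sqrt(21) +70791/148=482.90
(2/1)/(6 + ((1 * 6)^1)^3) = 1/111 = 0.01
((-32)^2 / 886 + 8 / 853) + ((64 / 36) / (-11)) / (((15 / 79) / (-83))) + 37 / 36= 163498381087 / 2244601260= 72.84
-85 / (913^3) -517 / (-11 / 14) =500769910941 / 761048497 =658.00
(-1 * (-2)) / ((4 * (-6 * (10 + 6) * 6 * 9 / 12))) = -1 / 864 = -0.00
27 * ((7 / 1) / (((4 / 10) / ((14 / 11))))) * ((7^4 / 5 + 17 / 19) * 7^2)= 2962853208 / 209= 14176331.14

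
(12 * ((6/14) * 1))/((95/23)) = 828/665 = 1.25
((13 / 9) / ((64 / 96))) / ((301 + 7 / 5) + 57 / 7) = 455 / 65214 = 0.01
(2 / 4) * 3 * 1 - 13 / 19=31 / 38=0.82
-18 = -18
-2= -2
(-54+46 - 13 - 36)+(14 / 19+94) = 717 / 19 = 37.74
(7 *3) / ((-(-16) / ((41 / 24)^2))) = 11767 / 3072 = 3.83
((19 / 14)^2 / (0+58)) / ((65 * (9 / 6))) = 361 / 1108380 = 0.00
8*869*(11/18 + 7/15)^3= 793112837/91125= 8703.57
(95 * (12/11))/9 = 380/33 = 11.52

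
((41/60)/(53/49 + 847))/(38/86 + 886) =86387/95039403120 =0.00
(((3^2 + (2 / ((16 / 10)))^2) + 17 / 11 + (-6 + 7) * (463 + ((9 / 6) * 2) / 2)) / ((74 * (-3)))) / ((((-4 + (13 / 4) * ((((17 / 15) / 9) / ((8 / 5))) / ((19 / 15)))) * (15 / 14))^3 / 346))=14677203268878336 / 1331481127257875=11.02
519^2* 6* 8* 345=4460618160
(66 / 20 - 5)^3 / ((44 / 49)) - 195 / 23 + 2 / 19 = -13.84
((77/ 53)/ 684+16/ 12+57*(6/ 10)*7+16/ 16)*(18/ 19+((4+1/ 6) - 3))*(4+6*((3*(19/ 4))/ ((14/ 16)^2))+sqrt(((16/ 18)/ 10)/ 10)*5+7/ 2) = 10559889529*sqrt(2)/ 61990920+5872807133771/ 96430320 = 61142.99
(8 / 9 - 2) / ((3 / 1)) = -10 / 27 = -0.37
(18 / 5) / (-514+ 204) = -9 / 775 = -0.01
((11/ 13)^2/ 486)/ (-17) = -121/ 1396278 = -0.00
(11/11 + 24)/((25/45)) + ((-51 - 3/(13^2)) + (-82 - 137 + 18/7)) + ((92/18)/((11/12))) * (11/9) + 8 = -6631958/31941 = -207.63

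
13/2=6.50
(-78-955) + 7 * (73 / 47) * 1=-48040 / 47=-1022.13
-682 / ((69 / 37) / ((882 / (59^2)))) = -7418796 / 80063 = -92.66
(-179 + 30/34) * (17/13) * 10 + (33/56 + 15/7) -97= -2423.50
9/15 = 3/5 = 0.60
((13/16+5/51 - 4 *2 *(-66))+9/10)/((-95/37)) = -79980199/387600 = -206.35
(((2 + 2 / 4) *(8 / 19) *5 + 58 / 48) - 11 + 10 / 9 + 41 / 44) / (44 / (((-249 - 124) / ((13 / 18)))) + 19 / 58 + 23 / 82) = -16588118291 / 3489559304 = -4.75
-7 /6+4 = 2.83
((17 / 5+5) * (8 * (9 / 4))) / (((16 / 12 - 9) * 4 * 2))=-567 / 230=-2.47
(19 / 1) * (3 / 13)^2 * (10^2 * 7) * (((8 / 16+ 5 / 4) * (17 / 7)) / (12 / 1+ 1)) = 508725 / 2197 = 231.55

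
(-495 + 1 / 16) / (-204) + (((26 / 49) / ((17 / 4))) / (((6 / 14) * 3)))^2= 178798453 / 73410624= 2.44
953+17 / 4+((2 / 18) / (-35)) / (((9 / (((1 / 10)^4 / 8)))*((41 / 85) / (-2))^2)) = 957.25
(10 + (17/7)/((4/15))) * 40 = 5350/7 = 764.29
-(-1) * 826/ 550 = 413/ 275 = 1.50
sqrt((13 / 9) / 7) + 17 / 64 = 0.72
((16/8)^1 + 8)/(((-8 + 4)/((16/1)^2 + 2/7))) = -4485/7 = -640.71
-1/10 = -0.10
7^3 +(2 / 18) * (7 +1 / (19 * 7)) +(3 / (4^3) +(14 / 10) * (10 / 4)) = 26607911 / 76608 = 347.33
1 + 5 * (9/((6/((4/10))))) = 4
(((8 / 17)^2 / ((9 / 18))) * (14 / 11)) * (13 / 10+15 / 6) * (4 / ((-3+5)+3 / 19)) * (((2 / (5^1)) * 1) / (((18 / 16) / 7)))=289816576 / 29326275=9.88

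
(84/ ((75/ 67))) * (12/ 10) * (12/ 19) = 135072/ 2375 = 56.87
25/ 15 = 5/ 3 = 1.67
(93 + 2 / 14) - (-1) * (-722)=-4402 / 7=-628.86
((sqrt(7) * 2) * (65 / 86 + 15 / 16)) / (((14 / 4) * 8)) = 1165 * sqrt(7) / 9632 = 0.32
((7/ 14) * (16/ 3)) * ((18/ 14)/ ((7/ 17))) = 408/ 49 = 8.33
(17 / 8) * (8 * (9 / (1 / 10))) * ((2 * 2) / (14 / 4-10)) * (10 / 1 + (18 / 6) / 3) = -134640 / 13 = -10356.92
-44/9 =-4.89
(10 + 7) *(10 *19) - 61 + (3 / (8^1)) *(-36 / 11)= 69691 / 22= 3167.77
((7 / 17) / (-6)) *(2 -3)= 7 / 102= 0.07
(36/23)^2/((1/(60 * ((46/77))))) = 155520/1771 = 87.81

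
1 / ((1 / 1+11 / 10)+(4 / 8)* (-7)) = -0.71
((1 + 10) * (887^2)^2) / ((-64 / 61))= -415352663231231 / 64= -6489885362987.98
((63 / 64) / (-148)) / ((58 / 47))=-2961 / 549376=-0.01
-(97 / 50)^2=-9409 / 2500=-3.76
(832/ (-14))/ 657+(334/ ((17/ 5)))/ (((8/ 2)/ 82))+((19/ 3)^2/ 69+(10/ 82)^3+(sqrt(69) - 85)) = sqrt(69)+717325723238584/ 371803087467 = 1937.62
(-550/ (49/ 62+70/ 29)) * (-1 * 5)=4944500/ 5761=858.27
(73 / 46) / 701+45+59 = 104.00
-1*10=-10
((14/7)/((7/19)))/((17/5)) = 190/119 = 1.60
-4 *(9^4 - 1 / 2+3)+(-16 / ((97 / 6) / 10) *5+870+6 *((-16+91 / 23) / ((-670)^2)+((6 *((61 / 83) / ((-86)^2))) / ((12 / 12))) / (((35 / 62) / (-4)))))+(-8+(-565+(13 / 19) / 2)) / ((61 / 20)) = -15974094792539688282417 / 623470141418819450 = -25621.27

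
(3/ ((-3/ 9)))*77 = -693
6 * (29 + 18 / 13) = 2370 / 13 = 182.31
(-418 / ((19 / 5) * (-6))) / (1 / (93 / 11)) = 155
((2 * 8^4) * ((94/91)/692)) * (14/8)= 21.40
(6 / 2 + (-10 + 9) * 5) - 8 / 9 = -26 / 9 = -2.89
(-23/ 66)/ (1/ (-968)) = 1012/ 3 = 337.33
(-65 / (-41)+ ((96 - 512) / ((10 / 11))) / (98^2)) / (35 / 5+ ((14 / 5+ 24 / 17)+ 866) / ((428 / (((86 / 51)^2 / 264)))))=39390251100057 / 179873160542453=0.22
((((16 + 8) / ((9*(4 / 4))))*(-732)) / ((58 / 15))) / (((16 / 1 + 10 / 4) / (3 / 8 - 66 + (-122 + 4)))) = 5376540 / 1073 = 5010.75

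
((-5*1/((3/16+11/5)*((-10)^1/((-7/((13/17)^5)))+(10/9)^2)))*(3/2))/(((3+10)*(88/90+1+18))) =-2173659081300/288993355580891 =-0.01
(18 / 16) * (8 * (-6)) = -54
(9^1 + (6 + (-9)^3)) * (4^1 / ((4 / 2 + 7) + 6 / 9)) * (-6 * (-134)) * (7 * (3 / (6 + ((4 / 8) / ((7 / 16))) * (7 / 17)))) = -1229627952 / 1595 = -770926.62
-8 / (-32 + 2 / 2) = 8 / 31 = 0.26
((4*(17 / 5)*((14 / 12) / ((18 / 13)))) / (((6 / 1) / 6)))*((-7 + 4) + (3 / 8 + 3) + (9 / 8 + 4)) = 17017 / 270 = 63.03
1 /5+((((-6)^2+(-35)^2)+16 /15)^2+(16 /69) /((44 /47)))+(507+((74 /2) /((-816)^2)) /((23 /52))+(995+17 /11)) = 559543787054801 /350961600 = 1594316.26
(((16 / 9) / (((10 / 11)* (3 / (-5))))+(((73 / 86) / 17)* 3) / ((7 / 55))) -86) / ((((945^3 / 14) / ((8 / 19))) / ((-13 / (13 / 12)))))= 31153568 / 4219576881345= 0.00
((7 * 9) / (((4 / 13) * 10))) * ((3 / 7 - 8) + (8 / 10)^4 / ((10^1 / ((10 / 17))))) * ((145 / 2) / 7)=-1904602869 / 1190000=-1600.51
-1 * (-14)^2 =-196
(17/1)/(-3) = -17/3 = -5.67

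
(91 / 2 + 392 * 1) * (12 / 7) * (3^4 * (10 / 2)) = 303750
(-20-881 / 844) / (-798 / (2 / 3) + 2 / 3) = 53283 / 3029116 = 0.02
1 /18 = 0.06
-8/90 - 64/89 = -3236/4005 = -0.81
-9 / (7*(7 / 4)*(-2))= 18 / 49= 0.37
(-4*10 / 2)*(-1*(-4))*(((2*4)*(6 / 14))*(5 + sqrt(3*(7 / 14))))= -9600 / 7 - 960*sqrt(6) / 7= -1707.36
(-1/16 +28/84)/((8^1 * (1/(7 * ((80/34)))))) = 455/816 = 0.56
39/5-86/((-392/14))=761/70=10.87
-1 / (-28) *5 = 5 / 28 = 0.18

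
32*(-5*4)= -640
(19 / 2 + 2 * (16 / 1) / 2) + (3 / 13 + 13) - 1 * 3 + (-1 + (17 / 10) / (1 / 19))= 4357 / 65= 67.03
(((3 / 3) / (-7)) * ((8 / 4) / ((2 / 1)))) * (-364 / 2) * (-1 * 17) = -442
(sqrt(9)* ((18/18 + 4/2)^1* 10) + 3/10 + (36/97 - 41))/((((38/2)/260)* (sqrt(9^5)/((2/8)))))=0.70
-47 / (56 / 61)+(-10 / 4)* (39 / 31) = -54.34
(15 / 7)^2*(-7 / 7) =-225 / 49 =-4.59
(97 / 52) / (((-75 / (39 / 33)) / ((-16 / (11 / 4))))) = 1552 / 9075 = 0.17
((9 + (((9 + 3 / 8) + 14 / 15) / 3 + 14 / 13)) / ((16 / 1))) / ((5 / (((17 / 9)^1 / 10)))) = 1075097 / 33696000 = 0.03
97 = 97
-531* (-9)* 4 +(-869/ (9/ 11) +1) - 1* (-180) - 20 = 163934/ 9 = 18214.89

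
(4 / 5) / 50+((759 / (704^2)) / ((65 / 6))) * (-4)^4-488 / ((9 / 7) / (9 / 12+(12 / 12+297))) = -145935722833 / 1287000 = -113392.17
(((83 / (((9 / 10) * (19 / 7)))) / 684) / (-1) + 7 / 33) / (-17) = -104503 / 10936134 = -0.01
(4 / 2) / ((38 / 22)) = 22 / 19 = 1.16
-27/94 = -0.29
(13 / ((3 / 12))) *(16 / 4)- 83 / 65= 13437 / 65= 206.72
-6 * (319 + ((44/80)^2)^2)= -153163923/80000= -1914.55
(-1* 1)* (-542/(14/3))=813/7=116.14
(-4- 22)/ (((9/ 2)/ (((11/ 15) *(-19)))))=10868/ 135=80.50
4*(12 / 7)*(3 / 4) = 36 / 7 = 5.14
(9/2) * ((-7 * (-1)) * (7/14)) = 63/4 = 15.75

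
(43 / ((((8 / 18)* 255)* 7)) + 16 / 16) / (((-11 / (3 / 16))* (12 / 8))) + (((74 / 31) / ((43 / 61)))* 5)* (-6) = -28365709297 / 279183520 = -101.60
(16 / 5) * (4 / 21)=64 / 105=0.61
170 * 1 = 170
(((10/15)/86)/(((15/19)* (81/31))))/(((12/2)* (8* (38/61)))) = 0.00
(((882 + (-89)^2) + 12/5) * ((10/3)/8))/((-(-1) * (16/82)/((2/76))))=1805107/3648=494.82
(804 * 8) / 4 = 1608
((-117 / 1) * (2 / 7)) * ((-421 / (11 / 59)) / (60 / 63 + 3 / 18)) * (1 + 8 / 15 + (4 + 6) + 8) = 3406023036 / 2585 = 1317610.46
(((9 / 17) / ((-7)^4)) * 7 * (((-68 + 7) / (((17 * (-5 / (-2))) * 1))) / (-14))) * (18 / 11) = 9882 / 38163895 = 0.00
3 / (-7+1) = -1 / 2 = -0.50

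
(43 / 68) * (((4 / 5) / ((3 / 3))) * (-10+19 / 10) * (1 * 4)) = -6966 / 425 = -16.39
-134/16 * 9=-603/8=-75.38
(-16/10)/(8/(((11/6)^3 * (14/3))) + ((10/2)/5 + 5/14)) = -149072/152365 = -0.98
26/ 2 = 13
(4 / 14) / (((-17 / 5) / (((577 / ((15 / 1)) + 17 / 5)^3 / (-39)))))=158.12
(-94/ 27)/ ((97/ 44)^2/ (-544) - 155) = 98999296/ 4407829083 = 0.02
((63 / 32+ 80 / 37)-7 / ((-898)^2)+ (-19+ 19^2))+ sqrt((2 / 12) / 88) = sqrt(33) / 132+ 82619918147 / 238695584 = 346.17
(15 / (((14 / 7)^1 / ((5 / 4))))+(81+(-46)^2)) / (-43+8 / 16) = -17651 / 340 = -51.91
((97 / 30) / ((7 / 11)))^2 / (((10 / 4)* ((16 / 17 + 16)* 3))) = 19354313 / 95256000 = 0.20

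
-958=-958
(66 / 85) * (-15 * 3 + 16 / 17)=-34.21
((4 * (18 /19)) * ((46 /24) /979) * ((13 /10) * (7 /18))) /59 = 2093 /32923770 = 0.00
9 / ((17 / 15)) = 7.94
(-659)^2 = 434281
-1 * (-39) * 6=234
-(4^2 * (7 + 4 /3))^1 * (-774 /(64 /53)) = 170925 /2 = 85462.50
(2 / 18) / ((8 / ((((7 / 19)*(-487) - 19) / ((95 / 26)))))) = -4901 / 6498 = -0.75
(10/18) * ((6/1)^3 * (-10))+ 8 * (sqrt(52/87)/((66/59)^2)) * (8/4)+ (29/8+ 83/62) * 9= -286521/248+ 27848 * sqrt(1131)/94743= -1145.44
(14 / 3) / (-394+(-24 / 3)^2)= -7 / 495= -0.01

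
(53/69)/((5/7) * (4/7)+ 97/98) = 5194/9453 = 0.55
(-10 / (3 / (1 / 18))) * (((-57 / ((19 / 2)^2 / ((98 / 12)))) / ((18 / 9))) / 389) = 245 / 199557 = 0.00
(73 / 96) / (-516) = -73 / 49536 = -0.00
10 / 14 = 5 / 7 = 0.71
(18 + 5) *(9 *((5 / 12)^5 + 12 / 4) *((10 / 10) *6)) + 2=17250499 / 4608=3743.60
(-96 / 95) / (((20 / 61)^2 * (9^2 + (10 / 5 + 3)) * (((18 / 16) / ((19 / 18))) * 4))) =-3721 / 145125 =-0.03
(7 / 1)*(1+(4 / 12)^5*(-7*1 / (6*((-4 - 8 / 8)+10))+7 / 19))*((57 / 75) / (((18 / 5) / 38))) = 18432071 / 328050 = 56.19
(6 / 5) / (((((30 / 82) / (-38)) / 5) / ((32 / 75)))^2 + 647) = 14913724416 / 8040983334085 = 0.00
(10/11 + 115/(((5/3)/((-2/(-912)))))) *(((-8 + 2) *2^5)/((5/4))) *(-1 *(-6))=-1021248/1045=-977.27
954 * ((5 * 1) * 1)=4770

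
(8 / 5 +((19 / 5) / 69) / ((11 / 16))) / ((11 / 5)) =0.76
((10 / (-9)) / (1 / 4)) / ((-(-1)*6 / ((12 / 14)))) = -40 / 63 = -0.63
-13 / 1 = -13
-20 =-20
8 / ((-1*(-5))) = 8 / 5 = 1.60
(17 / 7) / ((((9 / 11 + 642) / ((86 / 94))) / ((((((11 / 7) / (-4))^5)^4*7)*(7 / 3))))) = 5409582709252715033985241 / 12495756012113082118676555023515648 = 0.00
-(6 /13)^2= -36 /169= -0.21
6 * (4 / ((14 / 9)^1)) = 108 / 7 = 15.43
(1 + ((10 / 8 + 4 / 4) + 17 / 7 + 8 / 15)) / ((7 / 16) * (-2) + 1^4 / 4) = -5218 / 525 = -9.94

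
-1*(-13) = 13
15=15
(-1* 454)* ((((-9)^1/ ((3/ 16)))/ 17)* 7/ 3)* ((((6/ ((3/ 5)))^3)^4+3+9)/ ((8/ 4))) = 25424000000305088/ 17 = 1495529411782652.24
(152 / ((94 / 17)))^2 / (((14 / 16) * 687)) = 13354112 / 10623081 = 1.26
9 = 9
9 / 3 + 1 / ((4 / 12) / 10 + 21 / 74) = 1083 / 176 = 6.15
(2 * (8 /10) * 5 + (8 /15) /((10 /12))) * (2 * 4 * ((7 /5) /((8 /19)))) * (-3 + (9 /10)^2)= -1572858 /3125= -503.31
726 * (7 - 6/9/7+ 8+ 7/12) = 157421/14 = 11244.36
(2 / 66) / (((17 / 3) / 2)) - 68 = -12714 / 187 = -67.99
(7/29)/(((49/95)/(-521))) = -49495/203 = -243.82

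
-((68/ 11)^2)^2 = -21381376/ 14641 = -1460.38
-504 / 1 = -504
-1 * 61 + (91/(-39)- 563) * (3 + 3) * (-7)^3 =1163395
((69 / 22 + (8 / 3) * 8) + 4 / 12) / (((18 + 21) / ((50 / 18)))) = 40925 / 23166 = 1.77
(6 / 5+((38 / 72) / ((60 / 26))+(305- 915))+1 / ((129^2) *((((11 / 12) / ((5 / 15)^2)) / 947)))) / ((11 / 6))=-13367798603 / 40271220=-331.94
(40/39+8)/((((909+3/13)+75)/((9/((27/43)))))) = 15136/115155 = 0.13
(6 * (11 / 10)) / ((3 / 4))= 44 / 5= 8.80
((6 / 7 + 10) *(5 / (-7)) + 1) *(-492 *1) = 162852 / 49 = 3323.51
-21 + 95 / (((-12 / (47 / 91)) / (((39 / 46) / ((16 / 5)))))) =-455093 / 20608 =-22.08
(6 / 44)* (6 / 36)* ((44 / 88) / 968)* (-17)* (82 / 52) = -697 / 2214784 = -0.00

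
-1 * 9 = -9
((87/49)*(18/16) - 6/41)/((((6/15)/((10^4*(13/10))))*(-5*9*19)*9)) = -16115125/2061234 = -7.82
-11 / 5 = -2.20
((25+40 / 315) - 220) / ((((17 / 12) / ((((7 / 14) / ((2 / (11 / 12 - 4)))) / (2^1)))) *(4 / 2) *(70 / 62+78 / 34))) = 14081719 / 1818432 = 7.74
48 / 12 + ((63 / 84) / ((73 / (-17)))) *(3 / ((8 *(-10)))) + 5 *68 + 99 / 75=40334141 / 116800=345.33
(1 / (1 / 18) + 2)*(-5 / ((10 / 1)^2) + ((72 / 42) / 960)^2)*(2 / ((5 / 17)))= -266543 / 39200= -6.80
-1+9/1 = 8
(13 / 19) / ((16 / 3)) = 39 / 304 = 0.13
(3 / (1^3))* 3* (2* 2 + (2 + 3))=81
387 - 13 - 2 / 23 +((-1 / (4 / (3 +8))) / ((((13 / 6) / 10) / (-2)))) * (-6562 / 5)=-9849316 / 299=-32940.86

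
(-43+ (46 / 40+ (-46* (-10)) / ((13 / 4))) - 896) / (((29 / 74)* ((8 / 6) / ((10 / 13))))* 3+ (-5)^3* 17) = 7660517 / 20422896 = 0.38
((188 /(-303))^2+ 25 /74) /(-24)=-4910681 /163052784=-0.03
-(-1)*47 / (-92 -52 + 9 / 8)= -376 / 1143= -0.33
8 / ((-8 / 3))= -3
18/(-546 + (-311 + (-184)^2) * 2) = 9/33272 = 0.00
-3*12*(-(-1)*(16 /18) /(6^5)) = -1 /243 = -0.00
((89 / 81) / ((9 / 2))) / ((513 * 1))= 178 / 373977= 0.00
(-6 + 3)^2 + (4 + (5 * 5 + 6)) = 44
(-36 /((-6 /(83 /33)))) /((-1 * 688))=-83 /3784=-0.02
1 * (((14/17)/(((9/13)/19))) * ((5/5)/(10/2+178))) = 3458/27999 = 0.12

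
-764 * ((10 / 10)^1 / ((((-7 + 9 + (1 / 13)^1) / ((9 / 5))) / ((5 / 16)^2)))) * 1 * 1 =-12415 / 192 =-64.66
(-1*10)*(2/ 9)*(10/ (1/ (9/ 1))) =-200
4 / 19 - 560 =-559.79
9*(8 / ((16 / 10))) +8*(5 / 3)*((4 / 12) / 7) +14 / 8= 11941 / 252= 47.38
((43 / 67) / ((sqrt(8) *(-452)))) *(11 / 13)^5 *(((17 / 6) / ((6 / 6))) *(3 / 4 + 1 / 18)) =-3414120149 *sqrt(2) / 9715020951168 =-0.00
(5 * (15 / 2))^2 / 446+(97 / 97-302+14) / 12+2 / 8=-109789 / 5352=-20.51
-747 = -747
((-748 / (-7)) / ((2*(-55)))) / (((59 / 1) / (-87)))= 2958 / 2065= 1.43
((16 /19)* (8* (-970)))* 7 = -869120 /19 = -45743.16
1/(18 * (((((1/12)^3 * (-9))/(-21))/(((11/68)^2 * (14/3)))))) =23716/867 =27.35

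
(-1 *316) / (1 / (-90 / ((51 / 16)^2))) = 808960 / 289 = 2799.17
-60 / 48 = -5 / 4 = -1.25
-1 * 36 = -36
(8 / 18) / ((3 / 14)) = 56 / 27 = 2.07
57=57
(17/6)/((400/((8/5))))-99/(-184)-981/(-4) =16960157/69000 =245.80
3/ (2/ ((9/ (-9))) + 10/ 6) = -9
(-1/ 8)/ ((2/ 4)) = -1/ 4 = -0.25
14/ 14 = 1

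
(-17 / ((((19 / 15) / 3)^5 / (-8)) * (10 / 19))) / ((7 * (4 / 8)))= 5019165000 / 912247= 5501.98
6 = 6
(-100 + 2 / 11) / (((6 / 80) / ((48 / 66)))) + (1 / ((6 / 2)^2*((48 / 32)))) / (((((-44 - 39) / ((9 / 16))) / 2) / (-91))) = -116640509 / 120516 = -967.84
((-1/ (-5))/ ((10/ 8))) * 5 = 4/ 5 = 0.80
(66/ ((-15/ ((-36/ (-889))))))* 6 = -4752/ 4445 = -1.07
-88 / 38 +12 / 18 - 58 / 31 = -6220 / 1767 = -3.52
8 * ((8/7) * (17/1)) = 155.43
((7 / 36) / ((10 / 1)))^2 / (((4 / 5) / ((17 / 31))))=0.00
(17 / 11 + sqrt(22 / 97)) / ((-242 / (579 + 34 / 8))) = -39661 / 10648 - 2333 * sqrt(2134) / 93896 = -4.87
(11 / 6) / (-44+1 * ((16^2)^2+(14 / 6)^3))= 99 / 3537254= 0.00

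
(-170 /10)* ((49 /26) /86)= -833 /2236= -0.37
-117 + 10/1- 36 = -143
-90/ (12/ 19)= -285/ 2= -142.50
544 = 544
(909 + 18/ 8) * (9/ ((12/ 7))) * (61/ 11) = 26529.80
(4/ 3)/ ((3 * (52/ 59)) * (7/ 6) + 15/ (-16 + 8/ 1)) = 1888/ 1713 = 1.10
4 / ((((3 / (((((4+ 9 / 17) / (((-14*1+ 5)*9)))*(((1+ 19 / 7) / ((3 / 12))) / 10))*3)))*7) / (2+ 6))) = -18304 / 48195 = -0.38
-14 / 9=-1.56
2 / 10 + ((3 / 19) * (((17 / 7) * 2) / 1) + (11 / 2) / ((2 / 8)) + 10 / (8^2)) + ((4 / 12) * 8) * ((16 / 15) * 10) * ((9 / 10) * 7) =4305437 / 21280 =202.32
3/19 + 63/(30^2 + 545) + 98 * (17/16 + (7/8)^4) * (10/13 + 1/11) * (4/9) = 124563651757/2010145280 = 61.97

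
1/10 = 0.10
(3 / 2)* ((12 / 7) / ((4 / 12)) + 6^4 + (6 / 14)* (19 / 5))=136791 / 70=1954.16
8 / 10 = 4 / 5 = 0.80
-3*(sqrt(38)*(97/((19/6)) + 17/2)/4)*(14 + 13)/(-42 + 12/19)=118.08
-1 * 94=-94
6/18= 1/3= 0.33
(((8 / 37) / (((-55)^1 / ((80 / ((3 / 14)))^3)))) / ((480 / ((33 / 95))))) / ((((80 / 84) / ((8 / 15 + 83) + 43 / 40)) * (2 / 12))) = -12481204736 / 158175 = -78907.57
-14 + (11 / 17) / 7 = -1655 / 119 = -13.91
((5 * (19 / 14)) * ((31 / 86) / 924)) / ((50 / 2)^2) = 589 / 139062000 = 0.00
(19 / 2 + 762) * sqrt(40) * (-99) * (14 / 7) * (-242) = 73934388 * sqrt(10) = 233801063.49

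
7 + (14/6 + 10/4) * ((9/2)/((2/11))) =1013/8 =126.62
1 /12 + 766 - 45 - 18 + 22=8701 /12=725.08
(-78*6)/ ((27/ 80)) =-1386.67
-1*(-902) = 902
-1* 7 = -7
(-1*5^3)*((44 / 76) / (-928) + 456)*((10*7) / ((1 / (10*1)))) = -175878959375 / 4408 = -39899945.41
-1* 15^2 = -225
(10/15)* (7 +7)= 28/3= 9.33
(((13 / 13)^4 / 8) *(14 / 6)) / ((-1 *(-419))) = 7 / 10056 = 0.00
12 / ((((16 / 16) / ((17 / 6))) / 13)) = 442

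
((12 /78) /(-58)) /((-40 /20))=1 /754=0.00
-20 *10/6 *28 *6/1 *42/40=-5880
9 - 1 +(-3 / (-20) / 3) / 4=641 / 80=8.01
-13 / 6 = -2.17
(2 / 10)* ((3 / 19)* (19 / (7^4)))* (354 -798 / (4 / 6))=-0.21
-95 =-95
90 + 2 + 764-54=802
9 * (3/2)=27/2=13.50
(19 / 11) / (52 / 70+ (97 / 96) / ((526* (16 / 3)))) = 179092480 / 77060577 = 2.32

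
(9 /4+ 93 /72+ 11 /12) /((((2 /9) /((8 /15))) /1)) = 107 /10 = 10.70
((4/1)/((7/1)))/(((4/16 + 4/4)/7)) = 16/5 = 3.20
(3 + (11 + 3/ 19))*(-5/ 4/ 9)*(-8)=2690/ 171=15.73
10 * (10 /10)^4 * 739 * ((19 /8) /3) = 70205 /12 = 5850.42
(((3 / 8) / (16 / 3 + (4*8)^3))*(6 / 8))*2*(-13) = -351 / 1573120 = -0.00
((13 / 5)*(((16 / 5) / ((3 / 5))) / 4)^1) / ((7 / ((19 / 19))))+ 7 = 787 / 105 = 7.50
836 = 836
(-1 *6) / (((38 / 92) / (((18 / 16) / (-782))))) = 27 / 1292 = 0.02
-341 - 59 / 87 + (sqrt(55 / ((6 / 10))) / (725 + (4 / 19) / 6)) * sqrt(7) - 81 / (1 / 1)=-36773 / 87 + 95 * sqrt(231) / 41327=-422.64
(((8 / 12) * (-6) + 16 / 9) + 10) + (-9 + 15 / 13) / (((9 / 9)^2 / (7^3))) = -313964 / 117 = -2683.45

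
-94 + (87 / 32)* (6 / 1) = -1243 / 16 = -77.69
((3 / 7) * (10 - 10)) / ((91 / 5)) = 0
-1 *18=-18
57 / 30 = 19 / 10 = 1.90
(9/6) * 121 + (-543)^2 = 590061/2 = 295030.50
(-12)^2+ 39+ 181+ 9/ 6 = 731/ 2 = 365.50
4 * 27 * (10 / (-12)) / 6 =-15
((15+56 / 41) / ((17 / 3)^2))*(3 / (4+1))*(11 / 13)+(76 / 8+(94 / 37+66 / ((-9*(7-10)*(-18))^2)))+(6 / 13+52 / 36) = 7967944096642 / 560903400135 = 14.21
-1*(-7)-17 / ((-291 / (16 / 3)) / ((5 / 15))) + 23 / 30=206129 / 26190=7.87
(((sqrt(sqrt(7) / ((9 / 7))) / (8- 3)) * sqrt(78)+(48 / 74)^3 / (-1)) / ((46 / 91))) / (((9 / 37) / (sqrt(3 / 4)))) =-34944 * sqrt(3) / 31487+3367 * sqrt(26) * 7^(3 / 4) / 4140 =15.92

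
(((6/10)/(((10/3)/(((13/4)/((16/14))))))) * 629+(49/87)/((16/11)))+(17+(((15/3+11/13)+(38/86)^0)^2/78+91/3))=113243226089/305822400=370.29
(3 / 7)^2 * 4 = 36 / 49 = 0.73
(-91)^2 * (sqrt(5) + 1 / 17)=8281 / 17 + 8281 * sqrt(5)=19004.00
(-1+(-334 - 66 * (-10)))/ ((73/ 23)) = 7475/ 73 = 102.40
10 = 10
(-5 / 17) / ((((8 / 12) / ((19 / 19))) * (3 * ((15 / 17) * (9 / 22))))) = -11 / 27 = -0.41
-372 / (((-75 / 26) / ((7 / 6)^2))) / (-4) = -19747 / 450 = -43.88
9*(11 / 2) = 99 / 2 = 49.50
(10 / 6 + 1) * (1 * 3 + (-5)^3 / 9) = -784 / 27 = -29.04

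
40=40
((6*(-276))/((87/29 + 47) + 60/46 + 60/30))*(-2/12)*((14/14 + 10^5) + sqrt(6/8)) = 1587*sqrt(3)/613 + 317403174/613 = 517791.06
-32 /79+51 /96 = 319 /2528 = 0.13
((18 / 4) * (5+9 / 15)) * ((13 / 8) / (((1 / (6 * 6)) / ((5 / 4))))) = 7371 / 4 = 1842.75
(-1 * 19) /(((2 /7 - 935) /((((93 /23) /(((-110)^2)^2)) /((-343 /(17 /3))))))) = -10013 /1079621630010000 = -0.00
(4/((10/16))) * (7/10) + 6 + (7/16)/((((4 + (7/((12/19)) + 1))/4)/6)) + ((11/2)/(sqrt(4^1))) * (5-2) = 374089/19300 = 19.38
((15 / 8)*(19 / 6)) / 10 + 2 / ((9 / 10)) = 811 / 288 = 2.82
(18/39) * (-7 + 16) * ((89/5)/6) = 801/65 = 12.32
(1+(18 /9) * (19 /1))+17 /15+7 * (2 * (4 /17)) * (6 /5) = 11242 /255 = 44.09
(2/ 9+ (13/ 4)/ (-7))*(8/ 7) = -122/ 441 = -0.28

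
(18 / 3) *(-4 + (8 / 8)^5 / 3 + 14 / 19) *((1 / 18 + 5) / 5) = -15197 / 855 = -17.77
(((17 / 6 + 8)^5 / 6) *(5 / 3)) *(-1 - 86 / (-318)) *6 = -168242140625 / 927288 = -181434.61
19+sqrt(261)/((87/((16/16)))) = sqrt(29)/29+19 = 19.19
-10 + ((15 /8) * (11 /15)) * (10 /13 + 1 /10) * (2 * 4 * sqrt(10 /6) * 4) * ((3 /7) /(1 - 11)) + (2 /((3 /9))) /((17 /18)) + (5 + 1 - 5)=-45 /17 - 1243 * sqrt(15) /2275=-4.76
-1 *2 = -2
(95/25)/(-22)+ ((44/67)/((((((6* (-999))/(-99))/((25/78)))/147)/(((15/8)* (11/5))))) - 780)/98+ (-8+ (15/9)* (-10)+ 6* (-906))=-7599567050281/1389628240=-5468.78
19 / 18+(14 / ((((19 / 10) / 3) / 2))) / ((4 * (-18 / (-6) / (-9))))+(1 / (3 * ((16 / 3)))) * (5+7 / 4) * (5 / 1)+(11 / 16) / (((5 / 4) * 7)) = -11458409 / 383040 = -29.91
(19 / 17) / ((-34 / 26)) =-247 / 289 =-0.85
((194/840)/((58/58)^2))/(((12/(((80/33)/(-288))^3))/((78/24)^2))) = -409825/3380180170752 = -0.00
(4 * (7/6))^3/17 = 2744/459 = 5.98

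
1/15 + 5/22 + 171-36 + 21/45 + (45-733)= -182239/330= -552.24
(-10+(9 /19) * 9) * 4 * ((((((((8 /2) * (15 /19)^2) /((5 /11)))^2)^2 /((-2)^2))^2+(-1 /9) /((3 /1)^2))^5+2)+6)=-1066396613131874379855295758812440435096469852774107735549457278079592764102463691996315051449379374873631370987824887479236882940366755052 /132271650140292597720503657809833657539690599960500268181854702321888679187013409668545929912893785584367471609219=-8062170631430178112286365.00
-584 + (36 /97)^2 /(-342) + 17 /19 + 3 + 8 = -102275902 /178771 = -572.11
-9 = -9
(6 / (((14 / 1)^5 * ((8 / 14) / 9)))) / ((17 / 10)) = 135 / 1306144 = 0.00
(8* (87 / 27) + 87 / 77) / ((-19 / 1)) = -18647 / 13167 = -1.42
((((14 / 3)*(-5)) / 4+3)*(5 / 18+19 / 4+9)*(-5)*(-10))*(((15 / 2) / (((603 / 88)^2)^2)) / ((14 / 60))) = -80443510400000 / 2776441602501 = -28.97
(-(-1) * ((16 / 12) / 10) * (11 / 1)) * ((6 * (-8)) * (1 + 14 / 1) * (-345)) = 364320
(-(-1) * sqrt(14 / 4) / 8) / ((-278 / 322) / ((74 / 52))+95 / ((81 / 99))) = 53613 * sqrt(14) / 99080624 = 0.00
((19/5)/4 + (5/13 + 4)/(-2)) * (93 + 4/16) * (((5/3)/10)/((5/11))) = -1325269/31200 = -42.48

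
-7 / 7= -1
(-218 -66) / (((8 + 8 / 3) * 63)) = -71 / 168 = -0.42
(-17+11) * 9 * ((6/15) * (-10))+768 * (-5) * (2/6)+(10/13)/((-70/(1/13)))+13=-1243334/1183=-1051.00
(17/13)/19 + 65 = 16072/247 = 65.07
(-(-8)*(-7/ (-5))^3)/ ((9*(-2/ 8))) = -10976/ 1125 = -9.76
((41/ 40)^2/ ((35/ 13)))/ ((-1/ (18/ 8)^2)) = -1770093/ 896000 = -1.98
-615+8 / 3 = -1837 / 3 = -612.33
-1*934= -934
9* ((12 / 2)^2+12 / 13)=4320 / 13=332.31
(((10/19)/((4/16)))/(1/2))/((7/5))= 400/133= 3.01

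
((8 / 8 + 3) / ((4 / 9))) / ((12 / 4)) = 3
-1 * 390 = -390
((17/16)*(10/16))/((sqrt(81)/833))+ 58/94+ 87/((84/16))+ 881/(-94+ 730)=1607723969/20087424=80.04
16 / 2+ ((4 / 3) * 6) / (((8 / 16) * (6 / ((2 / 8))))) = 26 / 3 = 8.67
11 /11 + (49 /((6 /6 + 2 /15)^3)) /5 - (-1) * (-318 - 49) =-1765083 /4913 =-359.27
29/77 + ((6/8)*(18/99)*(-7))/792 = 15263/40656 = 0.38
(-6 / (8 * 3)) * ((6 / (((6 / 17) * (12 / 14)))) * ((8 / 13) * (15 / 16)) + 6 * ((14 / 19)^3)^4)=-1334610877505458147 / 460369503165761488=-2.90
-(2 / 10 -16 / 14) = 33 / 35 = 0.94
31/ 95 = 0.33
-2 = -2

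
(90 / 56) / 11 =45 / 308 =0.15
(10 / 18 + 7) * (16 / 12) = 272 / 27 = 10.07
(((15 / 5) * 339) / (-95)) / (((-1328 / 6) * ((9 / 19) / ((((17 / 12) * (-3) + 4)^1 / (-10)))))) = 339 / 132800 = 0.00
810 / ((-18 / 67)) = -3015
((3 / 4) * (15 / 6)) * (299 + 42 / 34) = 9570 / 17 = 562.94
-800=-800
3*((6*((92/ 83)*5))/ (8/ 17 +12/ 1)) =35190/ 4399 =8.00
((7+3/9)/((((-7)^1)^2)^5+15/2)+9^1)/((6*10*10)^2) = 3050732779/122029310808000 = 0.00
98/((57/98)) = 9604/57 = 168.49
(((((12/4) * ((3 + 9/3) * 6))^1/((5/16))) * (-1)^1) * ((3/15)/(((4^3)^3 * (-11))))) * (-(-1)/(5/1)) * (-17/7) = -459/39424000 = -0.00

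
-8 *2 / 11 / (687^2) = -16 / 5191659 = -0.00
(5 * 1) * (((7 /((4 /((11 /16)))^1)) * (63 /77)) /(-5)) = -63 /64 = -0.98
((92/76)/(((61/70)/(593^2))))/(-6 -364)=-56615489/42883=-1320.23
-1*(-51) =51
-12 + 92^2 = 8452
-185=-185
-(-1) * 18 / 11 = 18 / 11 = 1.64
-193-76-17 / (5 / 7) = -1464 / 5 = -292.80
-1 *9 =-9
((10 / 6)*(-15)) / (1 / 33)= -825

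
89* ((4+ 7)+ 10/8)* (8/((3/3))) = 8722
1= 1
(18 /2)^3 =729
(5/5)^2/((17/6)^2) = 36/289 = 0.12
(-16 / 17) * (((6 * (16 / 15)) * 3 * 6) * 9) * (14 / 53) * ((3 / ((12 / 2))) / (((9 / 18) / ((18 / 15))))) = -6967296 / 22525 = -309.31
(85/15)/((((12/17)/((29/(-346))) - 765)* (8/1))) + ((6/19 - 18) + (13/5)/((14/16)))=-12791458531/869357160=-14.71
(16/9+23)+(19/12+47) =2641/36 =73.36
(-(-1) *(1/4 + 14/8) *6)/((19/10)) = 120/19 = 6.32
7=7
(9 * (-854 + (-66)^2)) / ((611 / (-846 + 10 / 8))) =-53249661 / 1222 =-43575.83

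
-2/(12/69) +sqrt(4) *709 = 2813/2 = 1406.50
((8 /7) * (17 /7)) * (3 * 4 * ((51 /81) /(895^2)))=9248 /353252025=0.00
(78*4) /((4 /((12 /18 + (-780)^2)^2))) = 86615420860904 /3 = 28871806953634.67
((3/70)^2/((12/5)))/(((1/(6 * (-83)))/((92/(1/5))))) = -175.32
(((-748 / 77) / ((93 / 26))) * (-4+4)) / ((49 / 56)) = 0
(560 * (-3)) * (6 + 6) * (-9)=181440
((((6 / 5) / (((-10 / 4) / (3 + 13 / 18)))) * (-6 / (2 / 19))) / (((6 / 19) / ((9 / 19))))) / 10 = 3819 / 250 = 15.28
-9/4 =-2.25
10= 10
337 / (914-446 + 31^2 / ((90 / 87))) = 10110 / 41909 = 0.24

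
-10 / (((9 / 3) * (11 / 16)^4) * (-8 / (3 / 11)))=81920 / 161051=0.51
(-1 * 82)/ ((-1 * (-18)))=-41/ 9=-4.56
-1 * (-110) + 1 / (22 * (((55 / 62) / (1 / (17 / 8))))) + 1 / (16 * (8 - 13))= 18103511 / 164560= 110.01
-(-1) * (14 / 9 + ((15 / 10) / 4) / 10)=1147 / 720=1.59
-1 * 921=-921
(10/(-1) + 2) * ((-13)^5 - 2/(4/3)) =2970356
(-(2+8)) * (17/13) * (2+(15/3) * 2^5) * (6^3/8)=-57198.46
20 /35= 0.57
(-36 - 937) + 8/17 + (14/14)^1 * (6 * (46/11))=-177171/187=-947.44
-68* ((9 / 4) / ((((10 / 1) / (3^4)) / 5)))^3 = -6586148313 / 128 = -51454283.70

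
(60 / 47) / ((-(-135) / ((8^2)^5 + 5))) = 1431655772 / 141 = 10153587.04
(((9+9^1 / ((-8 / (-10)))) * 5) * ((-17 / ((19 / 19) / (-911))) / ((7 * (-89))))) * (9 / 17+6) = -40954005 / 2492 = -16434.19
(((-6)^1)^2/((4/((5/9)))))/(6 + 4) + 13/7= 33/14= 2.36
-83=-83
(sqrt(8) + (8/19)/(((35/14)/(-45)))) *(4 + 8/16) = -648/19 + 9 *sqrt(2) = -21.38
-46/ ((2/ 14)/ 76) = -24472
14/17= 0.82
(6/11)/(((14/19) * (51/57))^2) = 390963/311542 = 1.25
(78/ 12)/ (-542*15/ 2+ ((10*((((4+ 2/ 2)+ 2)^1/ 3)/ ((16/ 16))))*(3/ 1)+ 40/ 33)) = -429/ 263590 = -0.00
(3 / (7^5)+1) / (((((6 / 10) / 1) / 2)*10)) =16810 / 50421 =0.33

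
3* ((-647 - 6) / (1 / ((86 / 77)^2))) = -14488764 / 5929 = -2443.71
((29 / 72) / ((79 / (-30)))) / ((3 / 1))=-145 / 2844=-0.05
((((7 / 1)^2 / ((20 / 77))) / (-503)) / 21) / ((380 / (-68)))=9163 / 2867100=0.00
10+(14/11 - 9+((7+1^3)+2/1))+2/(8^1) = 551/44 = 12.52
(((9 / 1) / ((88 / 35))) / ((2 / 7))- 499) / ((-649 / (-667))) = -57107873 / 114224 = -499.96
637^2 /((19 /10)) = 4057690 /19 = 213562.63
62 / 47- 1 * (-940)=44242 / 47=941.32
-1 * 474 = -474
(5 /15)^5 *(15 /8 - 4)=-17 /1944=-0.01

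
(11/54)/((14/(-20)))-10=-1945/189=-10.29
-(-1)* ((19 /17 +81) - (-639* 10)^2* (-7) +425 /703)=3415891978313 /11951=285824782.72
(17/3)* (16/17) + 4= 9.33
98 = 98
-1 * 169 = -169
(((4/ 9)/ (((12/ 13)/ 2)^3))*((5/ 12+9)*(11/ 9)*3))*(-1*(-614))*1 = 838377397/ 8748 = 95836.47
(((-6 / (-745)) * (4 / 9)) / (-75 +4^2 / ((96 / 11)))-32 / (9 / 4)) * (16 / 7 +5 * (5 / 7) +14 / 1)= -5818982576 / 20604465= -282.41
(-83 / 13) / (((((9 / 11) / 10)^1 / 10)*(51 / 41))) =-3743300 / 5967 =-627.33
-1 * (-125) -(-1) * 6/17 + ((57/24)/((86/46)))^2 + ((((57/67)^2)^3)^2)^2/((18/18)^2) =17104944561469097075470963827746849694212049841714281/134697976424601118307317148623443543281281892428352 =126.99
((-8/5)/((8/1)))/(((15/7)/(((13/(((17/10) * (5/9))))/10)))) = -273/2125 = -0.13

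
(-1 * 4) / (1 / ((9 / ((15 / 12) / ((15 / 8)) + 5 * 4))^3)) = -19683 / 59582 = -0.33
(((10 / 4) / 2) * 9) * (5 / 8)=225 / 32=7.03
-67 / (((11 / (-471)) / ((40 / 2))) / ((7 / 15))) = 294532 / 11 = 26775.64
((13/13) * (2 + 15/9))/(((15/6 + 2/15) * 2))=55/79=0.70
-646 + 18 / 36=-645.50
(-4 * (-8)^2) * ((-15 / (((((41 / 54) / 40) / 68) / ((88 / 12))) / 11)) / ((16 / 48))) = 136492646400 / 41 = 3329088936.59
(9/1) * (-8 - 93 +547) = 4014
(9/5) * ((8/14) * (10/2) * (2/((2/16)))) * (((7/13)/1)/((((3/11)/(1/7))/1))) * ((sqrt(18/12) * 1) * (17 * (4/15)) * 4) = 95744 * sqrt(6)/455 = 515.44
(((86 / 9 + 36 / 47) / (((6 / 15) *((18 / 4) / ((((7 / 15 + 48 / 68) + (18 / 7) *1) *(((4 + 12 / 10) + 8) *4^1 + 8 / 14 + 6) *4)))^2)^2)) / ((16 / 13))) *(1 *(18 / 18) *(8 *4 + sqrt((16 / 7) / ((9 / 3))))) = 540424545980682846032695567219253248 *sqrt(21) / 35515239718255580490046875 + 4323396367845462768261564537754025984 / 1691201891345503832859375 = 2626136296812.93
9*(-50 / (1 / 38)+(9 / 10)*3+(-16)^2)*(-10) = 147717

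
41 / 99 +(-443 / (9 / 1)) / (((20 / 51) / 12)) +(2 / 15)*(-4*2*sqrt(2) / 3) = -745364 / 495-16*sqrt(2) / 45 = -1506.29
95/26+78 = 2123/26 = 81.65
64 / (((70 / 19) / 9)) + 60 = 7572 / 35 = 216.34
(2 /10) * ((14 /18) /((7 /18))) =2 /5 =0.40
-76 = -76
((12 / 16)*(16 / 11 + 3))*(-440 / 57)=-490 / 19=-25.79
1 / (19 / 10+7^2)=10 / 509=0.02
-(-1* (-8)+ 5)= -13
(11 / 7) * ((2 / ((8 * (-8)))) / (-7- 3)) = 11 / 2240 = 0.00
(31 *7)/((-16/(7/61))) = -1519/976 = -1.56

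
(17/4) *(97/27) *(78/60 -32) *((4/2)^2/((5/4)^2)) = -4049944/3375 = -1199.98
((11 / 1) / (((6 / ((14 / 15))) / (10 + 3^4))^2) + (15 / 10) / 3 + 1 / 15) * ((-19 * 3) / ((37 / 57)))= -193600.35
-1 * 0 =0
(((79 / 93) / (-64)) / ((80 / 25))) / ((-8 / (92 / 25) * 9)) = 1817 / 8570880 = 0.00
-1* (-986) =986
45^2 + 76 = 2101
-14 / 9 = -1.56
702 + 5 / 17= 11939 / 17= 702.29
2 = 2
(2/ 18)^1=1/ 9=0.11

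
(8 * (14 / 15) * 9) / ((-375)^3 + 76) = -336 / 263671495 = -0.00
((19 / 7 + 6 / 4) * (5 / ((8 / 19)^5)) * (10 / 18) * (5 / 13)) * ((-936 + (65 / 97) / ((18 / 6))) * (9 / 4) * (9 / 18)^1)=-358171.41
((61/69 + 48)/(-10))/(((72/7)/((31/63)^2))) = -3241453/28168560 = -0.12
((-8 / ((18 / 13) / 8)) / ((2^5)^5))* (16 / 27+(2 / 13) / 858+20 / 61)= -2818793 / 2222655012864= -0.00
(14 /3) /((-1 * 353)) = -14 /1059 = -0.01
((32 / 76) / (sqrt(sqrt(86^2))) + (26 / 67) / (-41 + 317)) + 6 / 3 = 4 *sqrt(86) / 817 + 18505 / 9246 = 2.05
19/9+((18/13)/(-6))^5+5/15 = 8166259/3341637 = 2.44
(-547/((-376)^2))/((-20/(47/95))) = 547/5715200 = 0.00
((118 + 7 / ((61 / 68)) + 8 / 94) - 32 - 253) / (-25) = 456173 / 71675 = 6.36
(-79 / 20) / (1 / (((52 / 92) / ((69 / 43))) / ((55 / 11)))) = -44161 / 158700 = -0.28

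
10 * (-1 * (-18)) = 180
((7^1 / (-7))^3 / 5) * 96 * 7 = -672 / 5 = -134.40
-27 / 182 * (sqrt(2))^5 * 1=-54 * sqrt(2) / 91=-0.84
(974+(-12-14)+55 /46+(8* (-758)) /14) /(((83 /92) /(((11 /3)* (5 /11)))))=1661690 /1743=953.35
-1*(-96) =96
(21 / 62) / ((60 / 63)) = 441 / 1240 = 0.36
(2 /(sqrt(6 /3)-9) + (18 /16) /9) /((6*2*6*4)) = -65 /182016-sqrt(2) /11376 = -0.00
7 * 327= 2289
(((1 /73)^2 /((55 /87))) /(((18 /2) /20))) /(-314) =-58 /27609549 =-0.00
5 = 5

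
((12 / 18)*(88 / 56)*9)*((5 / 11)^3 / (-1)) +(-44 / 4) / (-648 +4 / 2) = -475183 / 547162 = -0.87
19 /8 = 2.38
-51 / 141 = -17 / 47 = -0.36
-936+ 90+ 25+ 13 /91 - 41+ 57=-5634 /7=-804.86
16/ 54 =8/ 27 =0.30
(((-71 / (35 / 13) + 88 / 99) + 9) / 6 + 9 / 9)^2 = 2725801 / 893025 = 3.05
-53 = -53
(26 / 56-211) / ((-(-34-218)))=-0.84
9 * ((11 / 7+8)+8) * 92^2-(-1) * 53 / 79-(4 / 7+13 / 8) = 5921610787 / 4424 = 1338519.62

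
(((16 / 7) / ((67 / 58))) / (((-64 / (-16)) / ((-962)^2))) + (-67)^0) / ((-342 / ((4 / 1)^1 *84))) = -90401464 / 201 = -449758.53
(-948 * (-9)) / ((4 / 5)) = 10665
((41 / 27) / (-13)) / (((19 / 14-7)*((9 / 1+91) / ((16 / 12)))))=574 / 2079675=0.00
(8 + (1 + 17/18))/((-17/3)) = -179/102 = -1.75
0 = 0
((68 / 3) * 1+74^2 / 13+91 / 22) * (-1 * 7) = -2690891 / 858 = -3136.24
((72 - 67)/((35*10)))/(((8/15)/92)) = 69/28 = 2.46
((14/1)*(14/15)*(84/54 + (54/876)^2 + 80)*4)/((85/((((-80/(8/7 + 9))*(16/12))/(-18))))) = 686951531392/23445015435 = 29.30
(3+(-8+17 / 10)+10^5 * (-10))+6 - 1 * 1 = -9999983 / 10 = -999998.30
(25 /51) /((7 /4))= 100 /357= 0.28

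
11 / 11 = 1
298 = 298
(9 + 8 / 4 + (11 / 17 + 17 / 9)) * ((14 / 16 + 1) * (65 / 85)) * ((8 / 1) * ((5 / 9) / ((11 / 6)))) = 1346150 / 28611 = 47.05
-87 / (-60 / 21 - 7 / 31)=6293 / 223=28.22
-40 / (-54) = 20 / 27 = 0.74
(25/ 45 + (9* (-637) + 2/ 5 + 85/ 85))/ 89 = -257897/ 4005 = -64.39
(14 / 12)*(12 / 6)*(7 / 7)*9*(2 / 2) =21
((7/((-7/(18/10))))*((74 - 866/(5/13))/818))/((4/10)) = 24498/2045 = 11.98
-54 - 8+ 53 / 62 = -3791 / 62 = -61.15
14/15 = 0.93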